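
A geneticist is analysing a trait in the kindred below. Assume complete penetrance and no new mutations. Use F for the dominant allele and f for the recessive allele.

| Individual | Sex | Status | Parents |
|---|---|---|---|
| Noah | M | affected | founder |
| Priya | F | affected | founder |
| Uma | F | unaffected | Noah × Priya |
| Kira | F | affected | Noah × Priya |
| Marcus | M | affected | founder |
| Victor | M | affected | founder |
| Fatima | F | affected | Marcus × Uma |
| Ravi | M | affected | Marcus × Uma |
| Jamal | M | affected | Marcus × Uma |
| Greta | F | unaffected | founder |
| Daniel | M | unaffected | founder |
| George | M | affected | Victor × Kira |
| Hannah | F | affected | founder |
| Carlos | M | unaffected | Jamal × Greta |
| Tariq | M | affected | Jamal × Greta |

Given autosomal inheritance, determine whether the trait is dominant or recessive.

dominant

Noah and Priya are both affected yet have an unaffected child Uma. Under a recessive model two affected parents are homozygous and every child would be affected, so the trait cannot be recessive.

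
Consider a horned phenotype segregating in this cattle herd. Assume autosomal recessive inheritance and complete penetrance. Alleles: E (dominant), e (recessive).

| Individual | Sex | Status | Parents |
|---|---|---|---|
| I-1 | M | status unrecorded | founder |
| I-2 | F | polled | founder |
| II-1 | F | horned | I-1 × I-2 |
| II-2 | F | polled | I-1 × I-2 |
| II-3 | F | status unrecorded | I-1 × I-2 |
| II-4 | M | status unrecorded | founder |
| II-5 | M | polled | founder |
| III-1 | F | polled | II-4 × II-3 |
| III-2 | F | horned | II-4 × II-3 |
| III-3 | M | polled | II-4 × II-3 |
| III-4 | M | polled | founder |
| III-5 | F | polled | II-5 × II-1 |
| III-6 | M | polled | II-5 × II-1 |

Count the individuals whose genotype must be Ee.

Obligate heterozygotes: I-2 is polled so carries E and passed e to II-1 (ee), so I-2 is Ee; III-5 is polled so carries E and received e from II-1 (ee), so III-5 is Ee; III-6 is polled so carries E and received e from II-1 (ee), so III-6 is Ee.
Every other individual is either homozygous by phenotype or has at least one consistent homozygous assignment, so the count is 3.

3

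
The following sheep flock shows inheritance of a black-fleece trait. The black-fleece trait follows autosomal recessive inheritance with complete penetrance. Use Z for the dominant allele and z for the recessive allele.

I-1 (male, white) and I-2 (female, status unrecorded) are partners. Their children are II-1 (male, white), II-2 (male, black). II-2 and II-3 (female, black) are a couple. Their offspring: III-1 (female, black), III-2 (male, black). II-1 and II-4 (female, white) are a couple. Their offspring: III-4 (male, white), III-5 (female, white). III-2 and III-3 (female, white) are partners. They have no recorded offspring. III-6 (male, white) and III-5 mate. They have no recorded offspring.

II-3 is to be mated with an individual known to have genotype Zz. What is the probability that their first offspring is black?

1/2

II-3 is black, so II-3 is zz.
The cross gives 1/2 Zz : 1/2 zz, so P(offspring is black) = 1/2.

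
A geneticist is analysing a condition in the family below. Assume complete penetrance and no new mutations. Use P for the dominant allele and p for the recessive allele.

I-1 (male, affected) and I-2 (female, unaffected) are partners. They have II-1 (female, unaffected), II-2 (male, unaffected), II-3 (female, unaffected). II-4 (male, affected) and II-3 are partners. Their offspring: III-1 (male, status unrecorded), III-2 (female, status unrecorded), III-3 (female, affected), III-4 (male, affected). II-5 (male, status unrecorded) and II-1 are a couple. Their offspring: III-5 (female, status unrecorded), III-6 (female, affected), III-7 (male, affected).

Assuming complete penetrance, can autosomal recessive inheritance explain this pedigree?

Yes

A consistent assignment under autosomal recessive exists: I-1 pp, I-2 PP, II-1 Pp, II-2 Pp, II-3 Pp, II-4 pp, II-5 Pp, III-1 Pp, III-2 Pp, III-3 pp, III-4 pp, III-5 PP, III-6 pp, III-7 pp.
In this assignment every recorded phenotype matches its genotype and every non-founder's genotype is obtainable from its parents' genotypes, so the pedigree is consistent.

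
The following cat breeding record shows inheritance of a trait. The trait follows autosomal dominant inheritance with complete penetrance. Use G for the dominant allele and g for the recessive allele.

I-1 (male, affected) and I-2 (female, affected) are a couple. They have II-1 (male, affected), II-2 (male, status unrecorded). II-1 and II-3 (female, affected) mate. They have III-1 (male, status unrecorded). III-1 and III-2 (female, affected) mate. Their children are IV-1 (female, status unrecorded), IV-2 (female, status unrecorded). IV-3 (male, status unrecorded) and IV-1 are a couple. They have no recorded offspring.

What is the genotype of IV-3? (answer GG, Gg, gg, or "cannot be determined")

IV-3's phenotype is unrecorded, and no parent or child forces a single allele at both positions; consistent genotype assignments exist with IV-3 as GG or Gg or gg.

cannot be determined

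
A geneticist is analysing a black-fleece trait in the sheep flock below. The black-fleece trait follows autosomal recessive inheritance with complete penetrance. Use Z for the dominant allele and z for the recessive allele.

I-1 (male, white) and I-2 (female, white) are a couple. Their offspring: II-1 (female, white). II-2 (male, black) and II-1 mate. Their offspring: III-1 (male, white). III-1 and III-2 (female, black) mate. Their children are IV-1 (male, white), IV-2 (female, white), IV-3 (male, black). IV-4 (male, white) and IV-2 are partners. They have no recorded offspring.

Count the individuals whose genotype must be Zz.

3

Obligate heterozygotes: III-1 is white so carries Z and received z from II-2 (zz), so III-1 is Zz; IV-1 is white so carries Z and received z from III-2 (zz), so IV-1 is Zz; IV-2 is white so carries Z and received z from III-2 (zz), so IV-2 is Zz.
Every other individual is either homozygous by phenotype or has at least one consistent homozygous assignment, so the count is 3.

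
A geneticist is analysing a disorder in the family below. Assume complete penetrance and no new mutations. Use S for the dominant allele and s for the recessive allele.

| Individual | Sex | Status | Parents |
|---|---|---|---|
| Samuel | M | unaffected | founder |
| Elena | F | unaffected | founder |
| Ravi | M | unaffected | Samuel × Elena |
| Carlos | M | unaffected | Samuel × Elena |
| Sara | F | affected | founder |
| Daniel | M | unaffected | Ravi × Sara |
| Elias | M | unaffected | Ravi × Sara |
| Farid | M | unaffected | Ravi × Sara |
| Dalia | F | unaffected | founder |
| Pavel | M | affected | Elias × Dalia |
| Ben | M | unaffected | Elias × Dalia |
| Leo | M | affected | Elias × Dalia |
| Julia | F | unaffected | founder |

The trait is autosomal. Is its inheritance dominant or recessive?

Elias and Dalia are both unaffected yet have an affected child Pavel. Under dominance, an affected child requires at least one affected parent, so the trait cannot be dominant.

recessive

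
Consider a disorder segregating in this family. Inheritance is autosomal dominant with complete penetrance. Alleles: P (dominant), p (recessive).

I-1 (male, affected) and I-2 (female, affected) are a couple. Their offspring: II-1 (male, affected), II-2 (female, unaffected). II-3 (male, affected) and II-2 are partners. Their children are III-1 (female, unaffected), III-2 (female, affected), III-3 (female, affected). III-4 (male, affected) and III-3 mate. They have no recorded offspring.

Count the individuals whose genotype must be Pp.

Obligate heterozygotes: I-1 is affected so carries P and passed p to II-2 (pp), so I-1 is Pp; I-2 is affected so carries P and passed p to II-2 (pp), so I-2 is Pp; II-3 is affected so carries P and passed p to III-1 (pp), so II-3 is Pp; III-2 is affected so carries P and received p from II-2 (pp), so III-2 is Pp; III-3 is affected so carries P and received p from II-2 (pp), so III-3 is Pp.
Every other individual is either homozygous by phenotype or has at least one consistent homozygous assignment, so the count is 5.

5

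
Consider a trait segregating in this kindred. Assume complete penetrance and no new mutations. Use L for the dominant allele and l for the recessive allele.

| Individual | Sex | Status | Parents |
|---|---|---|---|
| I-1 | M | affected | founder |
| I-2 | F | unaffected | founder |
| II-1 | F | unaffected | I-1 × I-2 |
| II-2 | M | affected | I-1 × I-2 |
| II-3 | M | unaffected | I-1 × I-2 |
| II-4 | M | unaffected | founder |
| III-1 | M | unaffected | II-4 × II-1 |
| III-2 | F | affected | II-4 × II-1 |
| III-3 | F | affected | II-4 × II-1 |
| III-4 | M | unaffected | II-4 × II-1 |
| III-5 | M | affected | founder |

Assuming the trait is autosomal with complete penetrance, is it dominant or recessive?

II-4 and II-1 are both unaffected yet have an affected child III-2. Under dominance, an affected child requires at least one affected parent, so the trait cannot be dominant.

recessive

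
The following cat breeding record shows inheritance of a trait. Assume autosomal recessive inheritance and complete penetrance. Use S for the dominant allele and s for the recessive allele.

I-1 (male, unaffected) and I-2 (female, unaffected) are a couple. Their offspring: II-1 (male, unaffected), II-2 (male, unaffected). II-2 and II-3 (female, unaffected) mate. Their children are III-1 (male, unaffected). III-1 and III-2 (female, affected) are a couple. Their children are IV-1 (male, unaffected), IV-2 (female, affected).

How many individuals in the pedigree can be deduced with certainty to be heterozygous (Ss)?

2

Obligate heterozygotes: III-1 is unaffected so carries S and passed s to IV-2 (ss), so III-1 is Ss; IV-1 is unaffected so carries S and received s from III-2 (ss), so IV-1 is Ss.
Every other individual is either homozygous by phenotype or has at least one consistent homozygous assignment, so the count is 2.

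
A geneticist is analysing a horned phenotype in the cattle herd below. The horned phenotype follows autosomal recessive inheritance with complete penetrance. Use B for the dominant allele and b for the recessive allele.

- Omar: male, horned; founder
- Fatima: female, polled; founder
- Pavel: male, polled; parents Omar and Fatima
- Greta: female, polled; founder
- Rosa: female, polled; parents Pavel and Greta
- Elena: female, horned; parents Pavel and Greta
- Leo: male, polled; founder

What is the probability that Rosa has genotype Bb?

Pavel is polled so carries B and received b from Omar (bb), so Pavel is Bb.
Greta is polled so carries B and passed b to Elena (bb), so Greta is Bb.
Their cross gives offspring ratios 1/4 BB : 1/2 Bb : 1/4 bb. Conditioning on Rosa being polled, P(Bb) = 1/2 / 3/4 = 2/3.

2/3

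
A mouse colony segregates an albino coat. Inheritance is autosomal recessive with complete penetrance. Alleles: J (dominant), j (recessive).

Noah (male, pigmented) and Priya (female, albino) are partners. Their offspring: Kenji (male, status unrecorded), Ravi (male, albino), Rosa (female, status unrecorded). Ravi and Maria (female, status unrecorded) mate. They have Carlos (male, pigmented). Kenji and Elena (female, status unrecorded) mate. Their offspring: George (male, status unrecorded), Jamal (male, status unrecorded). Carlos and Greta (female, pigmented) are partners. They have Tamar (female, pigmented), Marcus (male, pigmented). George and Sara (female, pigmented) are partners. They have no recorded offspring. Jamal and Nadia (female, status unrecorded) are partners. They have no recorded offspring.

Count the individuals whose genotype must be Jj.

Obligate heterozygotes: Noah is pigmented so carries J and passed j to Ravi (jj), so Noah is Jj; Carlos is pigmented so carries J and received j from Ravi (jj), so Carlos is Jj.
Every other individual is either homozygous by phenotype or has at least one consistent homozygous assignment, so the count is 2.

2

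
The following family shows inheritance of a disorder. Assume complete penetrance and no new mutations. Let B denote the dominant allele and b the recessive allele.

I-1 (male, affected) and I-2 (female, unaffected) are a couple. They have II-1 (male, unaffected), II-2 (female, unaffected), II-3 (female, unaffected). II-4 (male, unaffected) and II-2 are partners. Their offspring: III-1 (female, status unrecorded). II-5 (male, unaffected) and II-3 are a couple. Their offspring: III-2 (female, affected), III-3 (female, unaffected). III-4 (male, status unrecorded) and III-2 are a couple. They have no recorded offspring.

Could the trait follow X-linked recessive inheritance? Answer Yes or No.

No

Under X-linked recessive, III-2 (affected, female) cannot arise from II-5 (unaffected) × II-3 (unaffected).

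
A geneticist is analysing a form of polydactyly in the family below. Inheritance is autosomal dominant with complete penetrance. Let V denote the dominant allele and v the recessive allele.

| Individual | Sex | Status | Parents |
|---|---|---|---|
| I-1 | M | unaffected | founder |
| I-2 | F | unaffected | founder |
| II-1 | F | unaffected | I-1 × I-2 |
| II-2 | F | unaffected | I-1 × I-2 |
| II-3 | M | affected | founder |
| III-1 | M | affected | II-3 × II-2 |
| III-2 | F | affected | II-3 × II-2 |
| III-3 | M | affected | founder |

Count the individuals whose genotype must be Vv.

Obligate heterozygotes: III-1 is affected so carries V and received v from II-2 (vv), so III-1 is Vv; III-2 is affected so carries V and received v from II-2 (vv), so III-2 is Vv.
Every other individual is either homozygous by phenotype or has at least one consistent homozygous assignment, so the count is 2.

2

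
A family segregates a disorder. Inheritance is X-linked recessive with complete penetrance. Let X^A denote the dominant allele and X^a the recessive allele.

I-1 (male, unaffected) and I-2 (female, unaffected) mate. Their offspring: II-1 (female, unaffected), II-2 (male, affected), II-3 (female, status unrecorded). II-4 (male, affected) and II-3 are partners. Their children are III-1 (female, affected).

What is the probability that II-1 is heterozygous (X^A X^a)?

1/2

I-1 is unaffected, so I-1 is X^A Y.
I-2 is unaffected so carries A and passed a to II-2 (X^a Y), so I-2 is X^A X^a.
Their cross gives offspring ratios 1/2 X^A X^A : 1/2 X^A X^a. Conditioning on II-1 being unaffected, P(X^A X^a) = 1/2 / 1 = 1/2.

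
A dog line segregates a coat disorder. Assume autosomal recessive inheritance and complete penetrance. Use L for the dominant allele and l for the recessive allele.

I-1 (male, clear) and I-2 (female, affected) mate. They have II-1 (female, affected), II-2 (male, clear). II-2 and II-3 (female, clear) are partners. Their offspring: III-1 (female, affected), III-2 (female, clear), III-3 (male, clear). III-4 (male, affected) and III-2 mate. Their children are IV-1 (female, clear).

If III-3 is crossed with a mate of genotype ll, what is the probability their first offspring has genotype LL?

II-2 is clear so carries L and received l from I-2 (ll), so II-2 is Ll.
II-3 is clear so carries L and passed l to III-1 (ll), so II-3 is Ll.
III-3 is a clear offspring of II-2 (Ll) × II-3 (Ll), whose cross gives 1/4 LL : 1/2 Ll : 1/4 ll; conditioning on being clear, III-3 is LL with probability 1/3, Ll with probability 2/3.
Summing over parental genotype combinations, P(offspring has genotype LL) = 0 = 0.

0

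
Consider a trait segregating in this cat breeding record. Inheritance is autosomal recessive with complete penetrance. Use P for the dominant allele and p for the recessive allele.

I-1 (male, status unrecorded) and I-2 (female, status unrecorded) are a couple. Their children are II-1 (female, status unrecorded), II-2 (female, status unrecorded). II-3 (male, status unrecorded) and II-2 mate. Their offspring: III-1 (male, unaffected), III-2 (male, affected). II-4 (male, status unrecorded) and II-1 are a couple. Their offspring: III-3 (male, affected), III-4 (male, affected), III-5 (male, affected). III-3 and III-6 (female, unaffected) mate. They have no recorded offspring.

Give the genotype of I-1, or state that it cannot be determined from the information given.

I-1's phenotype is unrecorded, and no parent or child forces a single allele at both positions; consistent genotype assignments exist with I-1 as PP or Pp or pp.

cannot be determined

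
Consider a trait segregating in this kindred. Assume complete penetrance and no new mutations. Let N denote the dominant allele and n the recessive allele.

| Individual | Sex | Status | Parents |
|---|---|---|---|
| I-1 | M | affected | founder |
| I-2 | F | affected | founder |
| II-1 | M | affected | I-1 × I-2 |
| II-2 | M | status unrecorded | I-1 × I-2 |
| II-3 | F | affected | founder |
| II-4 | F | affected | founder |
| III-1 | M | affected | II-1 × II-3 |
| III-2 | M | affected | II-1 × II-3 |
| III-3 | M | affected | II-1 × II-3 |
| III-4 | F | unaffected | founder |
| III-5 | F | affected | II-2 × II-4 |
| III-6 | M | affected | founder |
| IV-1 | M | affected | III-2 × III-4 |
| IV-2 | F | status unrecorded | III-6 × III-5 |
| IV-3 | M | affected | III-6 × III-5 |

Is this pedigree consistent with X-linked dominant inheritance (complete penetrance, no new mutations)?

No

Under X-linked dominant, IV-1 (affected, male) cannot arise from III-2 (affected) × III-4 (unaffected).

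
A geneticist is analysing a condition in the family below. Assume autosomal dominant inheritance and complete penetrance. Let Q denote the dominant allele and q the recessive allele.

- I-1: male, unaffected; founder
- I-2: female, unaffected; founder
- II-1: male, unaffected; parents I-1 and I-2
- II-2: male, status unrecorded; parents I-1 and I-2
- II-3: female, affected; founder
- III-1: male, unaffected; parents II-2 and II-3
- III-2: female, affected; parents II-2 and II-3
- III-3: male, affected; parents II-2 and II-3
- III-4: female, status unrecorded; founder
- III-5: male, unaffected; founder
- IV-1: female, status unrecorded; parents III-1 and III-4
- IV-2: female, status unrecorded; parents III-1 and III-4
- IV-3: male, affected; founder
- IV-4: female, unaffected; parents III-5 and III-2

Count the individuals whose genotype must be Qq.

3

Obligate heterozygotes: II-3 is affected so carries Q and passed q to III-1 (qq), so II-3 is Qq; III-2 is affected so carries Q and received q from II-2 (qq), so III-2 is Qq; III-3 is affected so carries Q and received q from II-2 (qq), so III-3 is Qq.
Every other individual is either homozygous by phenotype or has at least one consistent homozygous assignment, so the count is 3.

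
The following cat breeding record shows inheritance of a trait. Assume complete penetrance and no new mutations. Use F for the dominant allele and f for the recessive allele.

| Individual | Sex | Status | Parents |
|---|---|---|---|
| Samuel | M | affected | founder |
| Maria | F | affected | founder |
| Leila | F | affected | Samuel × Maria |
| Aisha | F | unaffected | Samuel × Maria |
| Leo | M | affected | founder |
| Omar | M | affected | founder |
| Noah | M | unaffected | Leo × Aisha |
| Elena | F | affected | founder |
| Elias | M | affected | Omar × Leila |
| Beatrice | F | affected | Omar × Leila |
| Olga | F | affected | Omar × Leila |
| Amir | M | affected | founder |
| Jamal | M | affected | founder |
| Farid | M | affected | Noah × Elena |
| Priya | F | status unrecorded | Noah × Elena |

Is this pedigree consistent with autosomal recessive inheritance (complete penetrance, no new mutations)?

Under autosomal recessive, Aisha (unaffected, female) cannot arise from Samuel (affected) × Maria (affected).

No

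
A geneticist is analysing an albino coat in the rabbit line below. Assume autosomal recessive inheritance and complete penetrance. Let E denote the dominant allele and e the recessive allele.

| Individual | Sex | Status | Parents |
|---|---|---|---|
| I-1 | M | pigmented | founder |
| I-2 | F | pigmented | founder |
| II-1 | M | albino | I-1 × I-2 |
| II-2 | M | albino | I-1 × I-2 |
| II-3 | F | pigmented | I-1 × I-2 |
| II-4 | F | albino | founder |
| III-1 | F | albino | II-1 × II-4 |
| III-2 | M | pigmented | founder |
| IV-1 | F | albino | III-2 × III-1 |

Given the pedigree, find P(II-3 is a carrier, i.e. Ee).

2/3

I-1 is pigmented so carries E and passed e to II-1 (ee), so I-1 is Ee.
I-2 is pigmented so carries E and passed e to II-1 (ee), so I-2 is Ee.
Their cross gives offspring ratios 1/4 EE : 1/2 Ee : 1/4 ee. Conditioning on II-3 being pigmented, P(Ee) = 1/2 / 3/4 = 2/3.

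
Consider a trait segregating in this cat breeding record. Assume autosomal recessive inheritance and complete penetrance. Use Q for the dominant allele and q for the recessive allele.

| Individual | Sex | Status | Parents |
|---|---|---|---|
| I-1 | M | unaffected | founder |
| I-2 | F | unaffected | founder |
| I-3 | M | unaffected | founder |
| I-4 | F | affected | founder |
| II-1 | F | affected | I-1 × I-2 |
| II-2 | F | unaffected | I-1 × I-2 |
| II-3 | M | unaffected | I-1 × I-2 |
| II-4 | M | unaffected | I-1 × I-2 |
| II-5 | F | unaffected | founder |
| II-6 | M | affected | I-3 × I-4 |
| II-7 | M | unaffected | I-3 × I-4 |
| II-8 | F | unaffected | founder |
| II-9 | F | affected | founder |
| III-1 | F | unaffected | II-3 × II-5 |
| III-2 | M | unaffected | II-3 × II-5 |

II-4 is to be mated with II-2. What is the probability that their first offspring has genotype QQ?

I-1 is unaffected so carries Q and passed q to II-1 (qq), so I-1 is Qq.
I-2 is unaffected so carries Q and passed q to II-1 (qq), so I-2 is Qq.
II-4 is an unaffected offspring of I-1 (Qq) × I-2 (Qq), whose cross gives 1/4 QQ : 1/2 Qq : 1/4 qq; conditioning on being unaffected, II-4 is QQ with probability 1/3, Qq with probability 2/3.
II-2 is an unaffected offspring of I-1 (Qq) × I-2 (Qq), whose cross gives 1/4 QQ : 1/2 Qq : 1/4 qq; conditioning on being unaffected, II-2 is QQ with probability 1/3, Qq with probability 2/3.
Summing over parental genotype combinations, P(offspring has genotype QQ) = 1/9·1 + 2/9·1/2 + 2/9·1/2 + 4/9·1/4 = 4/9.

4/9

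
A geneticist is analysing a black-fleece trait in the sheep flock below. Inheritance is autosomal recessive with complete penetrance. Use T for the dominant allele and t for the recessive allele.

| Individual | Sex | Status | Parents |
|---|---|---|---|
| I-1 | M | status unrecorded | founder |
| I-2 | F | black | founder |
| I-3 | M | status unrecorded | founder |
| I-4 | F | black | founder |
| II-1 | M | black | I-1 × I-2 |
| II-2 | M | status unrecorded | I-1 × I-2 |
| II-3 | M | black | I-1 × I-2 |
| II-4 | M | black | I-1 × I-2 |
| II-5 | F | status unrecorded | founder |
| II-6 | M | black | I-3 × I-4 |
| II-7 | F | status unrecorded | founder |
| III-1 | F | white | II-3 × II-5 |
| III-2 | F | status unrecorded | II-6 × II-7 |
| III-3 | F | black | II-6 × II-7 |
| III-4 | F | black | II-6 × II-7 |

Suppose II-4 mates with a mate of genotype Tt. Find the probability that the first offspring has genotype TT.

II-4 is black, so II-4 is tt.
The cross gives 1/2 Tt : 1/2 tt, so P(offspring has genotype TT) = 0.

0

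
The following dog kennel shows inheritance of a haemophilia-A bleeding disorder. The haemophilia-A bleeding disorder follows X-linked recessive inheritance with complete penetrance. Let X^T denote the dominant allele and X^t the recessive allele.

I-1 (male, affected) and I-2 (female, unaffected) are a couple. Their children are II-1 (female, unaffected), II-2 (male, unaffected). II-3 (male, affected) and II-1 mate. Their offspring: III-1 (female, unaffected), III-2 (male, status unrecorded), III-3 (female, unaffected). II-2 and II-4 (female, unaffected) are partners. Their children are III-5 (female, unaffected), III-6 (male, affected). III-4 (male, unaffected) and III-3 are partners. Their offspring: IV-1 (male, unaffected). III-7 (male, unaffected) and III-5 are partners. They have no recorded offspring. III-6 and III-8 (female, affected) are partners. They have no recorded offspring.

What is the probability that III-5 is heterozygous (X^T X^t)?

II-2 is unaffected, so II-2 is X^T Y.
II-4 is unaffected so carries T and passed t to III-6 (X^t Y), so II-4 is X^T X^t.
Their cross gives offspring ratios 1/2 X^T X^T : 1/2 X^T X^t. Conditioning on III-5 being unaffected, P(X^T X^t) = 1/2 / 1 = 1/2.

1/2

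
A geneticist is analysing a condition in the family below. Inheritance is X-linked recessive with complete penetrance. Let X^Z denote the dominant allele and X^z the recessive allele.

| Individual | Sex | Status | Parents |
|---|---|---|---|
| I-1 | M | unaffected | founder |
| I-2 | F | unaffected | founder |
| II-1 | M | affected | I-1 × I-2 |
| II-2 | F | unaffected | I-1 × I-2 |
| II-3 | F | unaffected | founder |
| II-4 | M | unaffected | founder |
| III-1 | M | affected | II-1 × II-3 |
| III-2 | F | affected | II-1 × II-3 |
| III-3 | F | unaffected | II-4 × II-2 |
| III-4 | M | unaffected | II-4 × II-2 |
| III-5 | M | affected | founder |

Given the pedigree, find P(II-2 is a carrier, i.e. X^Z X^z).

1/3

I-1 is unaffected, so I-1 is X^Z Y.
I-2 is unaffected so carries Z and passed z to II-1 (X^z Y), so I-2 is X^Z X^z.
Their cross gives offspring ratios 1/2 X^Z X^Z : 1/2 X^Z X^z. Conditioning on II-2 being unaffected, P(X^Z X^z) = 1/2 / 1 = 1/2 before taking II-2's own offspring into account.
II-4 is unaffected, so II-4 is X^Z Y.
Now use II-2's offspring. Probability of each recorded status — unaffected son III-4: 1/2 if II-2 is X^Z X^z, 1 if X^Z X^Z. (III-3: equally likely either way, so uninformative.)
Bayes: P(X^Z X^z) = 1/2·1/2 / (1/2·1/2 + 1/2·1) = 1/3.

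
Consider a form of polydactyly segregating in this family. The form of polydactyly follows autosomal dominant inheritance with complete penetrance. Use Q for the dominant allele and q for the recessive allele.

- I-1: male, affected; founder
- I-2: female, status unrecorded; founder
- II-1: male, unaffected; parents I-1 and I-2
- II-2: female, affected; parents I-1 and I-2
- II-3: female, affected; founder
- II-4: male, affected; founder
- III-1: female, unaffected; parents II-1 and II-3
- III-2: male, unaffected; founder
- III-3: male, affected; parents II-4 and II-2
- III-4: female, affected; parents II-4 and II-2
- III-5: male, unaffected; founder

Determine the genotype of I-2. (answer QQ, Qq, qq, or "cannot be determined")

I-2's phenotype is unrecorded, and no parent or child forces a single allele at both positions; consistent genotype assignments exist with I-2 as Qq or qq.

cannot be determined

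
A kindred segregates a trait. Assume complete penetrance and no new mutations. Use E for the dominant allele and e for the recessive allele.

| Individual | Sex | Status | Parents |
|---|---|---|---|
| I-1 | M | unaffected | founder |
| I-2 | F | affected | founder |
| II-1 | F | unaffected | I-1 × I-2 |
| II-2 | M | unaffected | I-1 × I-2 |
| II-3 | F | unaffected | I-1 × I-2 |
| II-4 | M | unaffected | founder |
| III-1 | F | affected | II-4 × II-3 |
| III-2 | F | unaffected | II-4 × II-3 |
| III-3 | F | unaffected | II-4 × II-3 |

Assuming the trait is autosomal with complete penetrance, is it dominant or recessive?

recessive

II-4 and II-3 are both unaffected yet have an affected child III-1. Under dominance, an affected child requires at least one affected parent, so the trait cannot be dominant.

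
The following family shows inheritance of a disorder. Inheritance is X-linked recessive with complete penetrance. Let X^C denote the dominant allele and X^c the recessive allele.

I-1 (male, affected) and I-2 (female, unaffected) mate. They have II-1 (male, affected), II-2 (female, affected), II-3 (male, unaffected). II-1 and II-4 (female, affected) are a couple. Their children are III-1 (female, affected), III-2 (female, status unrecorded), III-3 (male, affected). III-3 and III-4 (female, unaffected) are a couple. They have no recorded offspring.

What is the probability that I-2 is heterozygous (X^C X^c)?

I-2 is unaffected so carries C and passed c to II-1 (X^c Y), so I-2 is X^C X^c, giving P(X^C X^c) = 1.

1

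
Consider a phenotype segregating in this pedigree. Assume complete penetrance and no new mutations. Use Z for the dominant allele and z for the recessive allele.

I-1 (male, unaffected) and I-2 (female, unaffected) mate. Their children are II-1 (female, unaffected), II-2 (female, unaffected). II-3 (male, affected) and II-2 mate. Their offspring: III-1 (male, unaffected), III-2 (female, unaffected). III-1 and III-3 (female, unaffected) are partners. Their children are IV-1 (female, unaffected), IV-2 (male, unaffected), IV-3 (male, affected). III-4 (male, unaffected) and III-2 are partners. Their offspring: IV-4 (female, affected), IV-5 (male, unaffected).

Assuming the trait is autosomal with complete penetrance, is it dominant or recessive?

recessive

III-1 and III-3 are both unaffected yet have an affected child IV-3. Under dominance, an affected child requires at least one affected parent, so the trait cannot be dominant.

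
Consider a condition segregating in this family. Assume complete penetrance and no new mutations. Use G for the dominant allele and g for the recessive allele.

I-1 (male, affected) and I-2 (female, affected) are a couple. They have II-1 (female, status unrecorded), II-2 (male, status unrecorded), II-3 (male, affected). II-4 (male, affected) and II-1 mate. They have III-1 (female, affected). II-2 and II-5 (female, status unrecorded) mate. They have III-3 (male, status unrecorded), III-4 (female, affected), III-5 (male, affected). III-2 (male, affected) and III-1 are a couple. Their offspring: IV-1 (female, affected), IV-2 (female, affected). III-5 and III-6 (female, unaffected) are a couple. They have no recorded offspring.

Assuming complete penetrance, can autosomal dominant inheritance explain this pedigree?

A consistent assignment under autosomal dominant exists: I-1 GG, I-2 GG, II-1 GG, II-2 GG, II-3 GG, II-4 GG, II-5 GG, III-1 GG, III-2 GG, III-3 GG, III-4 GG, III-5 GG, III-6 gg, IV-1 GG, IV-2 GG.
In this assignment every recorded phenotype matches its genotype and every non-founder's genotype is obtainable from its parents' genotypes, so the pedigree is consistent.

Yes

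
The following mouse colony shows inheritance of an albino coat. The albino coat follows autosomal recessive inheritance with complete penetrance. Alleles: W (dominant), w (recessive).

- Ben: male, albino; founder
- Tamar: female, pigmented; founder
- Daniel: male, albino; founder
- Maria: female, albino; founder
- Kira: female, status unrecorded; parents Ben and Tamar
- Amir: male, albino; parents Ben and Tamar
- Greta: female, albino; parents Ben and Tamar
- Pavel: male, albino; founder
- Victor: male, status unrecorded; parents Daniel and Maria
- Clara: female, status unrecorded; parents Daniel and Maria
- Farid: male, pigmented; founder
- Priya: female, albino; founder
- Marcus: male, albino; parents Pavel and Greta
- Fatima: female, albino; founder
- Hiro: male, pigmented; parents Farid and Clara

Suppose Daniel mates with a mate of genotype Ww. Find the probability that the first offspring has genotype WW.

0

Daniel is albino, so Daniel is ww.
The cross gives 1/2 Ww : 1/2 ww, so P(offspring has genotype WW) = 0.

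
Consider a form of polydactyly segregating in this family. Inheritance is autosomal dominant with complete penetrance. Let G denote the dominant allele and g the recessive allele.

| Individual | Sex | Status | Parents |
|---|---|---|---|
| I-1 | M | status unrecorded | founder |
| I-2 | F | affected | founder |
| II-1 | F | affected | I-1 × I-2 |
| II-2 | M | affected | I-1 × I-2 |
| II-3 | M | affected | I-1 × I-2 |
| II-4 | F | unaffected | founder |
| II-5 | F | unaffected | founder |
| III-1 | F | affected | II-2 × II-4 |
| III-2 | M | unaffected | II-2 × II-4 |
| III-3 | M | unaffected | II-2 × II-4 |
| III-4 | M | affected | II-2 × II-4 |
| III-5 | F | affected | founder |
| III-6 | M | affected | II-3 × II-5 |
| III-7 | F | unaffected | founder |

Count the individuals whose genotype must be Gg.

4

Obligate heterozygotes: II-2 is affected so carries G and passed g to III-2 (gg), so II-2 is Gg; III-1 is affected so carries G and received g from II-4 (gg), so III-1 is Gg; III-4 is affected so carries G and received g from II-4 (gg), so III-4 is Gg; III-6 is affected so carries G and received g from II-5 (gg), so III-6 is Gg.
Every other individual is either homozygous by phenotype or has at least one consistent homozygous assignment, so the count is 4.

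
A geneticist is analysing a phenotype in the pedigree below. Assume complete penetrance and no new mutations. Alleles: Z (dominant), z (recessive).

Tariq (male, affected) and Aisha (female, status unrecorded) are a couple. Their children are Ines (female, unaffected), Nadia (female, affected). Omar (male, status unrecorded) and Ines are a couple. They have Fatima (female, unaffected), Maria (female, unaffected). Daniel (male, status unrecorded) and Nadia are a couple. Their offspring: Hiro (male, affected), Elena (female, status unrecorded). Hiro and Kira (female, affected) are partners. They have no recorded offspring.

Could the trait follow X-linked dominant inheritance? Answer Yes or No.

Under X-linked dominant, Ines (unaffected, female) cannot arise from Tariq (affected) × Aisha (unrecorded).

No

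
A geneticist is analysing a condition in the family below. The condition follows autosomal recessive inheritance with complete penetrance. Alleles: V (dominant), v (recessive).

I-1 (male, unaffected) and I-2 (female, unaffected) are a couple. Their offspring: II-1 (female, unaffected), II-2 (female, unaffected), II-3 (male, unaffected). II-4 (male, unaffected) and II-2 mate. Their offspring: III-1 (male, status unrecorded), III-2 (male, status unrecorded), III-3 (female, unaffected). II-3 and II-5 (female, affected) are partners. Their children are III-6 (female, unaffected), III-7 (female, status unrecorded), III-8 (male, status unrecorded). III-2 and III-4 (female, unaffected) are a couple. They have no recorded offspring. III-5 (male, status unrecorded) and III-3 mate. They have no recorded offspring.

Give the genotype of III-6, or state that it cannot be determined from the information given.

Vv

From phenotype alone, III-6 is VV or Vv.
III-6 is unaffected so carries V and received v from II-5 (vv), so III-6 is Vv.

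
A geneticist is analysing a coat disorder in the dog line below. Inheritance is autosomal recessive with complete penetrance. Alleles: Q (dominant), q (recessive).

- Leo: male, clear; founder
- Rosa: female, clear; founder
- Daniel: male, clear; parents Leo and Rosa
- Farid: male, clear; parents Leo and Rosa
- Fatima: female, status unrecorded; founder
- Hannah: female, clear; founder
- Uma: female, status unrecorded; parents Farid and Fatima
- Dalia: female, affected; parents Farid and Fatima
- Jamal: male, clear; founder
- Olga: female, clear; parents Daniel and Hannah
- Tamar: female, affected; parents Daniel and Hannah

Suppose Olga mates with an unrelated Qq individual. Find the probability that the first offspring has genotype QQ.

Daniel is clear so carries Q and passed q to Tamar (qq), so Daniel is Qq.
Hannah is clear so carries Q and passed q to Tamar (qq), so Hannah is Qq.
Olga is a clear offspring of Daniel (Qq) × Hannah (Qq), whose cross gives 1/4 QQ : 1/2 Qq : 1/4 qq; conditioning on being clear, Olga is QQ with probability 1/3, Qq with probability 2/3.
Summing over parental genotype combinations, P(offspring has genotype QQ) = 1/3·1/2 + 2/3·1/4 = 1/3.

1/3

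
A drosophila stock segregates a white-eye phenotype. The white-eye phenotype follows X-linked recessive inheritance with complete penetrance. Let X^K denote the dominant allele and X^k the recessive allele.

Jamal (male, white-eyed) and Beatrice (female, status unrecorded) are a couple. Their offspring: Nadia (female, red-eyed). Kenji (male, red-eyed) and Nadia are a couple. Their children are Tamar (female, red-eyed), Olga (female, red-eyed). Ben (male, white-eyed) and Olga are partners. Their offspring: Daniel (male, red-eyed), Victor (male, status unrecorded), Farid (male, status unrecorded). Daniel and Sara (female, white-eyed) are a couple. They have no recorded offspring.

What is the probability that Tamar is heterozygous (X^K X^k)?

1/2

Kenji is red-eyed, so Kenji is X^K Y.
Nadia is red-eyed so carries K and received k from Jamal (X^k Y), so Nadia is X^K X^k.
Their cross gives offspring ratios 1/2 X^K X^K : 1/2 X^K X^k. Conditioning on Tamar being red-eyed, P(X^K X^k) = 1/2 / 1 = 1/2.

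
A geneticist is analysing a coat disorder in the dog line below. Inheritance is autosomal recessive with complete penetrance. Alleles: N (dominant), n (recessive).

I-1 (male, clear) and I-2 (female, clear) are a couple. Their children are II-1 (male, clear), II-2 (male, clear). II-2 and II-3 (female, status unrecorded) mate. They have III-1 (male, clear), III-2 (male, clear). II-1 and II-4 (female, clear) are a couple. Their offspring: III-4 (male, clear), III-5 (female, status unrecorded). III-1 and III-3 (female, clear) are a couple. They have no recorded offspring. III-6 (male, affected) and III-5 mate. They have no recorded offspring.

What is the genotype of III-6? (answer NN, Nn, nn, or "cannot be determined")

III-6 is affected, so III-6 is nn.

nn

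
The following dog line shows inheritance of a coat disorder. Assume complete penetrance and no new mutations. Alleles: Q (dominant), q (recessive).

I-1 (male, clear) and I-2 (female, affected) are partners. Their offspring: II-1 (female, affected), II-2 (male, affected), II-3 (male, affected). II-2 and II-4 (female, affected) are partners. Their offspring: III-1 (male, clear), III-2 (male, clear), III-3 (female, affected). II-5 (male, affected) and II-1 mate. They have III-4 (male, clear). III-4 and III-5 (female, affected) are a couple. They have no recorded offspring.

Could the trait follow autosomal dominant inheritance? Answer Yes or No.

Yes

A consistent assignment under autosomal dominant exists: I-1 qq, I-2 QQ, II-1 Qq, II-2 Qq, II-3 Qq, II-4 Qq, II-5 Qq, III-1 qq, III-2 qq, III-3 QQ, III-4 qq, III-5 QQ.
In this assignment every recorded phenotype matches its genotype and every non-founder's genotype is obtainable from its parents' genotypes, so the pedigree is consistent.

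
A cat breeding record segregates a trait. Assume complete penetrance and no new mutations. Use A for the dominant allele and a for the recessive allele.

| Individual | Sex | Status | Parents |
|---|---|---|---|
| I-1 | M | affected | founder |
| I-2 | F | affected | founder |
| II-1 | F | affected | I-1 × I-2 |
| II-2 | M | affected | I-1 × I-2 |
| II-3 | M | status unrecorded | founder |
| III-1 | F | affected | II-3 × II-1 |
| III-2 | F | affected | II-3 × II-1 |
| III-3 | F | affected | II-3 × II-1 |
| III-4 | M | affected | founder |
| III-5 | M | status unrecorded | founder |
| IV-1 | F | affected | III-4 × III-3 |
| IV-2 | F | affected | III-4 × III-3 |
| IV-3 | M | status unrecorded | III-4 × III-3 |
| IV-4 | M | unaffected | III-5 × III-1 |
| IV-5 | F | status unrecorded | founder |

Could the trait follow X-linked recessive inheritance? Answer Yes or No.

Under X-linked recessive, IV-4 (unaffected, male) cannot arise from III-5 (unrecorded) × III-1 (affected).

No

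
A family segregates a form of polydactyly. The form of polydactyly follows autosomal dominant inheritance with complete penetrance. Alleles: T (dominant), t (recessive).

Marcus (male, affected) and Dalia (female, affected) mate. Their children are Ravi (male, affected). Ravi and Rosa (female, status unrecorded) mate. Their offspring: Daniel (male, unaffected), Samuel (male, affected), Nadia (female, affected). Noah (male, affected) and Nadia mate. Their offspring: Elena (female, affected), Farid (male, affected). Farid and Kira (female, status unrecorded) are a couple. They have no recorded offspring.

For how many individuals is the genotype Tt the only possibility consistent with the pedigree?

1

Obligate heterozygotes: Ravi is affected so carries T and passed t to Daniel (tt), so Ravi is Tt.
Every other individual is either homozygous by phenotype or has at least one consistent homozygous assignment, so the count is 1.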